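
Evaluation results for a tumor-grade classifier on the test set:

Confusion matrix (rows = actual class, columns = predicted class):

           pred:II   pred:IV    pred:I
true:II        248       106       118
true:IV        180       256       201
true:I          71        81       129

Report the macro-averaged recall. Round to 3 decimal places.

Per-class recall (TP/(TP+FN)):
  II: TP=248, FN=106+118=224 → 248/472 = 0.5254
  IV: TP=256, FN=180+201=381 → 256/637 = 0.4019
  I: TP=129, FN=71+81=152 → 129/281 = 0.4591
Macro-recall = mean = (0.5254 + 0.4019 + 0.4591) / 3 = 0.462

0.462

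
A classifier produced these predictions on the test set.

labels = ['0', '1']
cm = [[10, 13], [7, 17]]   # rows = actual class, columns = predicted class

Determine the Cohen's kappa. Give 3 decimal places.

Observed agreement pₒ = trace/N = 27/47 = 0.5745
Expected agreement pₑ = Σ (rowᵢ·colᵢ)/N² = (23·17 + 24·30)/47² = 0.5029
κ = (pₒ − pₑ)/(1 − pₑ) = (0.5745 − 0.5029)/(1 − 0.5029) = 0.144

0.144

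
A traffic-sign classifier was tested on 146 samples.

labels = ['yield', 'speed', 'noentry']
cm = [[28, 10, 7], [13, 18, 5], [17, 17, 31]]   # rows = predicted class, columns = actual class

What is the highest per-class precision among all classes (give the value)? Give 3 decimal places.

0.622

Per-class precision (TP/(TP+FP)):
  yield: TP=28, FP=10+7=17 → 28/45 = 0.6222
  speed: TP=18, FP=13+5=18 → 18/36 = 0.5000
  noentry: TP=31, FP=17+17=34 → 31/65 = 0.4769
Highest is class 'yield' with precision = 0.622.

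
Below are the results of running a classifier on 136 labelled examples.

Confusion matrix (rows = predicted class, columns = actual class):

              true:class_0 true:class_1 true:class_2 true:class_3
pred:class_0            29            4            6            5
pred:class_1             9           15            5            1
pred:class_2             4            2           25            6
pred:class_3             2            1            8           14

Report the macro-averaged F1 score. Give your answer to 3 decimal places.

Per-class F1 score (2·TP/(2·TP+FP+FN)):
  class_0: TP=29, FP=4+6+5=15, FN=9+4+2=15 → 58/88 = 0.6591
  class_1: TP=15, FP=9+5+1=15, FN=4+2+1=7 → 30/52 = 0.5769
  class_2: TP=25, FP=4+2+6=12, FN=6+5+8=19 → 50/81 = 0.6173
  class_3: TP=14, FP=2+1+8=11, FN=5+1+6=12 → 28/51 = 0.5490
Macro-F1 score = mean = (0.6591 + 0.5769 + 0.6173 + 0.5490) / 4 = 0.601

0.601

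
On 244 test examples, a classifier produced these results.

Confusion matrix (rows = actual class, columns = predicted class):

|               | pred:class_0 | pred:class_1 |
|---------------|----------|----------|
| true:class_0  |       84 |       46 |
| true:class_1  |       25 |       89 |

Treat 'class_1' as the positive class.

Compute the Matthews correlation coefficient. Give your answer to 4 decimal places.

MCC = (TP·TN − FP·FN) / √((TP+FP)(TP+FN)(TN+FP)(TN+FN))
Numerator = 89·84 − 46·25 = 6326
Denominator = √(135·114·130·109) = √218076300 = 14767.4067
MCC = 6326 / 14767.4067 = 0.4284

0.4284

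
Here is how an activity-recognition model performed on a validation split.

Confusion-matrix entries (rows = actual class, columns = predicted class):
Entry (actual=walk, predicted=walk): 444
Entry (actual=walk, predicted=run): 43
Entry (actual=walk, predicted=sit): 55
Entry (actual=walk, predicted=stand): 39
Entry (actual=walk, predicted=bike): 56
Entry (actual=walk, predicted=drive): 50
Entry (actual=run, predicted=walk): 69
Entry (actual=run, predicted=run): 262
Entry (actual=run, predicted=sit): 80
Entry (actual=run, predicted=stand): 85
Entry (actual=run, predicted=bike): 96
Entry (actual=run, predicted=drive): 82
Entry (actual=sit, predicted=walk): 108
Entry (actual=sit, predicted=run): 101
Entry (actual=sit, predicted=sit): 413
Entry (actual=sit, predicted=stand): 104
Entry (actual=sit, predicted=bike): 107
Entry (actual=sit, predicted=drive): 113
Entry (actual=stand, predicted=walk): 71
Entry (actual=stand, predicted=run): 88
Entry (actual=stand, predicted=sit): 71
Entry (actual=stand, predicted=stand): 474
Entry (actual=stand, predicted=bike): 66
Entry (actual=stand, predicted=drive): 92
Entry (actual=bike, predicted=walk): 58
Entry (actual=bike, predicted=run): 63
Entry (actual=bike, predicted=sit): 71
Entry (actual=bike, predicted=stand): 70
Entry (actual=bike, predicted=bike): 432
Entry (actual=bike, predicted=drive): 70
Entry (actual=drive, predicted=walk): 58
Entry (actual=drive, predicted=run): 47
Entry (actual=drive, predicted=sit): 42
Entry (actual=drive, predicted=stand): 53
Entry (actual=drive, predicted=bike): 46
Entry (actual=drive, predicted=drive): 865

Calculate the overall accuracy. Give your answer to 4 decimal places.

0.5730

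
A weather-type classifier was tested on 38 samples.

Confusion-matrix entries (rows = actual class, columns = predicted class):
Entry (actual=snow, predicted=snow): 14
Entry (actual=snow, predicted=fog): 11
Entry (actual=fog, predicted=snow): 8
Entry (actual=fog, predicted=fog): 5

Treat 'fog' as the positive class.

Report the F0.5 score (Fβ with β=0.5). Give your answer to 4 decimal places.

Fβ = (1+β²)·TP / ((1+β²)·TP + β²·FN + FP), with β²=1/4
= 1.25·5 / (1.25·5 + 0.25·8 + 11) = 0.3247

0.3247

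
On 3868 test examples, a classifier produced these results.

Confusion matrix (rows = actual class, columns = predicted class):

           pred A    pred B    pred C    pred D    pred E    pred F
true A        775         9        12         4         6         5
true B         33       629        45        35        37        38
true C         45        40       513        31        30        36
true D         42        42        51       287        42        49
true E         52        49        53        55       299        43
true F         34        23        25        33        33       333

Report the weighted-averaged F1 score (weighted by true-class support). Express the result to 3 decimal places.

Per-class F1 score (2·TP/(2·TP+FP+FN)):
  A: TP=775, FP=33+45+42+52+34=206, FN=9+12+4+6+5=36 → 1550/1792 = 0.8650
  B: TP=629, FP=9+40+42+49+23=163, FN=33+45+35+37+38=188 → 1258/1609 = 0.7819
  C: TP=513, FP=12+45+51+53+25=186, FN=45+40+31+30+36=182 → 1026/1394 = 0.7360
  D: TP=287, FP=4+35+31+55+33=158, FN=42+42+51+42+49=226 → 574/958 = 0.5992
  E: TP=299, FP=6+37+30+42+33=148, FN=52+49+53+55+43=252 → 598/998 = 0.5992
  F: TP=333, FP=5+38+36+49+43=171, FN=34+23+25+33+33=148 → 666/985 = 0.6761
Weighted-F1 score = Σ (supportᵢ/N)·F1 scoreᵢ with N=3868: (811/3868)·0.8650 + (817/3868)·0.7819 + (695/3868)·0.7360 + (513/3868)·0.5992 + (551/3868)·0.5992 + (481/3868)·0.6761 = 0.728

0.728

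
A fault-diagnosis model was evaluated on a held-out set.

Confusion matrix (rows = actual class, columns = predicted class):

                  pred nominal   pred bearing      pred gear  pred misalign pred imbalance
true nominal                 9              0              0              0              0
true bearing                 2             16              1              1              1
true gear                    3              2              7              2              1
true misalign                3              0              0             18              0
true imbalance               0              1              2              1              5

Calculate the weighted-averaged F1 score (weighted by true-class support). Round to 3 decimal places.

0.728

Per-class F1 score (2·TP/(2·TP+FP+FN)):
  nominal: TP=9, FP=2+3+3+0=8, FN=0+0+0+0=0 → 18/26 = 0.6923
  bearing: TP=16, FP=0+2+0+1=3, FN=2+1+1+1=5 → 32/40 = 0.8000
  gear: TP=7, FP=0+1+0+2=3, FN=3+2+2+1=8 → 14/25 = 0.5600
  misalign: TP=18, FP=0+1+2+1=4, FN=3+0+0+0=3 → 36/43 = 0.8372
  imbalance: TP=5, FP=0+1+1+0=2, FN=0+1+2+1=4 → 10/16 = 0.6250
Weighted-F1 score = Σ (supportᵢ/N)·F1 scoreᵢ with N=75: (9/75)·0.6923 + (21/75)·0.8000 + (15/75)·0.5600 + (21/75)·0.8372 + (9/75)·0.6250 = 0.728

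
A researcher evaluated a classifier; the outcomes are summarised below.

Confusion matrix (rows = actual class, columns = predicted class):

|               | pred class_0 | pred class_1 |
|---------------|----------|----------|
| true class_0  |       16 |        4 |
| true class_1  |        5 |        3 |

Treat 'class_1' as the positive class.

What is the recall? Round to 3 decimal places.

Recall = TP/(TP+FN) = 3/(3+5) = 3/8 = 0.375

0.375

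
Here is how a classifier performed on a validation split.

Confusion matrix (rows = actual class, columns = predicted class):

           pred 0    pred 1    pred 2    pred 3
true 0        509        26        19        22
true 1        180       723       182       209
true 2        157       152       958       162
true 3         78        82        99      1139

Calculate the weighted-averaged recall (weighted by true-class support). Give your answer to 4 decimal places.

0.7088

Per-class recall (TP/(TP+FN)):
  0: TP=509, FN=26+19+22=67 → 509/576 = 0.88368
  1: TP=723, FN=180+182+209=571 → 723/1294 = 0.55873
  2: TP=958, FN=157+152+162=471 → 958/1429 = 0.67040
  3: TP=1139, FN=78+82+99=259 → 1139/1398 = 0.81474
Weighted-recall = Σ (supportᵢ/N)·recallᵢ with N=4697: (576/4697)·0.88368 + (1294/4697)·0.55873 + (1429/4697)·0.67040 + (1398/4697)·0.81474 = 0.7088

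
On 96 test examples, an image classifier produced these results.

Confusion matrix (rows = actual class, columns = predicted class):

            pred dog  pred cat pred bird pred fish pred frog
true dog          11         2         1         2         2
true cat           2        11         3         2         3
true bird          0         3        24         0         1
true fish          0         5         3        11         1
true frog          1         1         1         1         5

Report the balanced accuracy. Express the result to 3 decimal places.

Balanced accuracy = mean of per-class recall.
  dog: recall = 11/18 = 0.6111
  cat: recall = 11/21 = 0.5238
  bird: recall = 24/28 = 0.8571
  fish: recall = 11/20 = 0.5500
  frog: recall = 5/9 = 0.5556
Mean = (0.6111 + 0.5238 + 0.8571 + 0.5500 + 0.5556) / 5 = 0.620

0.620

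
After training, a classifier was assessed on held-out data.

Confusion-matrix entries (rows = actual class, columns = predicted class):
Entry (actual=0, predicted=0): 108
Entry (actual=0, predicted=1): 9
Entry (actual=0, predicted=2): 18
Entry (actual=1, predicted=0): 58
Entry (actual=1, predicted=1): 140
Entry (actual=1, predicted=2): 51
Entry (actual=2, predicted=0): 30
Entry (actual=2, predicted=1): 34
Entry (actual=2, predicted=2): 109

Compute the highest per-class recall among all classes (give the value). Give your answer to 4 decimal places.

Per-class recall (TP/(TP+FN)):
  0: TP=108, FN=9+18=27 → 108/135 = 0.80000
  1: TP=140, FN=58+51=109 → 140/249 = 0.56225
  2: TP=109, FN=30+34=64 → 109/173 = 0.63006
Highest is class '0' with recall = 0.8000.

0.8000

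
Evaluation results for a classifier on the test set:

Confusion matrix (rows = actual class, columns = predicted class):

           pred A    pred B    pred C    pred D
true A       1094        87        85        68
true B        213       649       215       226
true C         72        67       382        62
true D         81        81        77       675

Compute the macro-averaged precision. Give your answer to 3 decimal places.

Per-class precision (TP/(TP+FP)):
  A: TP=1094, FP=213+72+81=366 → 1094/1460 = 0.7493
  B: TP=649, FP=87+67+81=235 → 649/884 = 0.7342
  C: TP=382, FP=85+215+77=377 → 382/759 = 0.5033
  D: TP=675, FP=68+226+62=356 → 675/1031 = 0.6547
Macro-precision = mean = (0.7493 + 0.7342 + 0.5033 + 0.6547) / 4 = 0.660

0.660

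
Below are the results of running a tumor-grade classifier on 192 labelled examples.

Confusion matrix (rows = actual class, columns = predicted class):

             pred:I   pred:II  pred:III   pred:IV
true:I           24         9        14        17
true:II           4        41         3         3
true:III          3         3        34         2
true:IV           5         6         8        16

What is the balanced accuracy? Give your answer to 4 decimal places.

0.6114

Balanced accuracy = mean of per-class recall.
  I: recall = 24/64 = 0.37500
  II: recall = 41/51 = 0.80392
  III: recall = 34/42 = 0.80952
  IV: recall = 16/35 = 0.45714
Mean = (0.37500 + 0.80392 + 0.80952 + 0.45714) / 4 = 0.6114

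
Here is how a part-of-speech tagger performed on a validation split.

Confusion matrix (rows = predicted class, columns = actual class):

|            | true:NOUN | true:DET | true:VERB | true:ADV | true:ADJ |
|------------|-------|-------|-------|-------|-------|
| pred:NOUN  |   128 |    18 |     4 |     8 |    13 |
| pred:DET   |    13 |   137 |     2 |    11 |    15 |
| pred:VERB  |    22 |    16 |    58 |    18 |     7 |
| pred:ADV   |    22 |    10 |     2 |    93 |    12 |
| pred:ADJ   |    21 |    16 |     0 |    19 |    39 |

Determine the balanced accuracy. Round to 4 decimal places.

0.6546

Balanced accuracy = mean of per-class recall.
  NOUN: recall = 128/206 = 0.62136
  DET: recall = 137/197 = 0.69543
  VERB: recall = 58/66 = 0.87879
  ADV: recall = 93/149 = 0.62416
  ADJ: recall = 39/86 = 0.45349
Mean = (0.62136 + 0.69543 + 0.87879 + 0.62416 + 0.45349) / 5 = 0.6546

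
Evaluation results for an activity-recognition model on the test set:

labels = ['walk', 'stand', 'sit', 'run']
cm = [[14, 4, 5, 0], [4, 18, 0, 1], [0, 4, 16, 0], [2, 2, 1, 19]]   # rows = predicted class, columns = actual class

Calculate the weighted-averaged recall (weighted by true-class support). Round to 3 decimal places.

0.744

Per-class recall (TP/(TP+FN)):
  walk: TP=14, FN=4+0+2=6 → 14/20 = 0.7000
  stand: TP=18, FN=4+4+2=10 → 18/28 = 0.6429
  sit: TP=16, FN=5+0+1=6 → 16/22 = 0.7273
  run: TP=19, FN=0+1+0=1 → 19/20 = 0.9500
Weighted-recall = Σ (supportᵢ/N)·recallᵢ with N=90: (20/90)·0.7000 + (28/90)·0.6429 + (22/90)·0.7273 + (20/90)·0.9500 = 0.744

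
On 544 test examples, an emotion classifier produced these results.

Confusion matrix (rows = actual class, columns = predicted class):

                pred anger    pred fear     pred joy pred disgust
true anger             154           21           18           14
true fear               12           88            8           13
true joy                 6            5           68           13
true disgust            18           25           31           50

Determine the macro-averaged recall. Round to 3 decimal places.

0.653

Per-class recall (TP/(TP+FN)):
  anger: TP=154, FN=21+18+14=53 → 154/207 = 0.7440
  fear: TP=88, FN=12+8+13=33 → 88/121 = 0.7273
  joy: TP=68, FN=6+5+13=24 → 68/92 = 0.7391
  disgust: TP=50, FN=18+25+31=74 → 50/124 = 0.4032
Macro-recall = mean = (0.7440 + 0.7273 + 0.7391 + 0.4032) / 4 = 0.653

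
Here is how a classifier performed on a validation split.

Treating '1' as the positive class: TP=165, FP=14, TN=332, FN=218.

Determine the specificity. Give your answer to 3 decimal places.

Specificity = TN/(TN+FP) = 332/(332+14) = 0.960

0.960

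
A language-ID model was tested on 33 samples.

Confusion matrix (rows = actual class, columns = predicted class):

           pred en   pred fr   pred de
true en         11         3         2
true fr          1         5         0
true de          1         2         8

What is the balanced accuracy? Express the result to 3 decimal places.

0.749

Balanced accuracy = mean of per-class recall.
  en: recall = 11/16 = 0.6875
  fr: recall = 5/6 = 0.8333
  de: recall = 8/11 = 0.7273
Mean = (0.6875 + 0.8333 + 0.7273) / 3 = 0.749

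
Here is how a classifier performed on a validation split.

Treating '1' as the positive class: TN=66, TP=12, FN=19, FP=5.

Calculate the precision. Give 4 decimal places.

0.7059

Precision = TP/(TP+FP) = 12/(12+5) = 12/17 = 0.7059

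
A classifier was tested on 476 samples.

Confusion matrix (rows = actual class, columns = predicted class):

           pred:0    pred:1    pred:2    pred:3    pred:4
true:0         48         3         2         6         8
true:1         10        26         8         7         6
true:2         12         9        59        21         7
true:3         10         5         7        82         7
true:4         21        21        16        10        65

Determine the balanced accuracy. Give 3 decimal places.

Balanced accuracy = mean of per-class recall.
  0: recall = 48/67 = 0.7164
  1: recall = 26/57 = 0.4561
  2: recall = 59/108 = 0.5463
  3: recall = 82/111 = 0.7387
  4: recall = 65/133 = 0.4887
Mean = (0.7164 + 0.4561 + 0.5463 + 0.7387 + 0.4887) / 5 = 0.589

0.589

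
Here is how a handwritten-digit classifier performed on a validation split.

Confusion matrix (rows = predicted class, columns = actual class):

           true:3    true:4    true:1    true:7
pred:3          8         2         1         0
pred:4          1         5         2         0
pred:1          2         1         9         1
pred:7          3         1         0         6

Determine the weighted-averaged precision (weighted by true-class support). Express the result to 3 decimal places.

Per-class precision (TP/(TP+FP)):
  3: TP=8, FP=2+1+0=3 → 8/11 = 0.7273
  4: TP=5, FP=1+2+0=3 → 5/8 = 0.6250
  1: TP=9, FP=2+1+1=4 → 9/13 = 0.6923
  7: TP=6, FP=3+1+0=4 → 6/10 = 0.6000
Weighted-precision = Σ (supportᵢ/N)·precisionᵢ with N=42: (14/42)·0.7273 + (9/42)·0.6250 + (12/42)·0.6923 + (7/42)·0.6000 = 0.674

0.674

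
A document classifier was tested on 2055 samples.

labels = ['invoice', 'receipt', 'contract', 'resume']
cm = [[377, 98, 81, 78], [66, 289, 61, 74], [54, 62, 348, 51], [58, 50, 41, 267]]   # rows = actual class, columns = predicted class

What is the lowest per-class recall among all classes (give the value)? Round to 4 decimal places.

0.5898

Per-class recall (TP/(TP+FN)):
  invoice: TP=377, FN=98+81+78=257 → 377/634 = 0.59464
  receipt: TP=289, FN=66+61+74=201 → 289/490 = 0.58980
  contract: TP=348, FN=54+62+51=167 → 348/515 = 0.67573
  resume: TP=267, FN=58+50+41=149 → 267/416 = 0.64183
Lowest is class 'receipt' with recall = 0.5898.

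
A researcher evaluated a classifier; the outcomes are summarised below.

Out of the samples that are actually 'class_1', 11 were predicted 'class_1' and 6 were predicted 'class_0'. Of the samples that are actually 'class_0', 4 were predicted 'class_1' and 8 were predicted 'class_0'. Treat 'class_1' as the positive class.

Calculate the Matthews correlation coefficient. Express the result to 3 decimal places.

MCC = (TP·TN − FP·FN) / √((TP+FP)(TP+FN)(TN+FP)(TN+FN))
Numerator = 11·8 − 4·6 = 64
Denominator = √(15·17·12·14) = √42840 = 206.9783
MCC = 64 / 206.9783 = 0.309

0.309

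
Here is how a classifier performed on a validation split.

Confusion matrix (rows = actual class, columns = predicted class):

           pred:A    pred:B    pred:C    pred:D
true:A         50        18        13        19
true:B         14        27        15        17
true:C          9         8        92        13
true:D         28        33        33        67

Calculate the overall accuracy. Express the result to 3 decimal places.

0.518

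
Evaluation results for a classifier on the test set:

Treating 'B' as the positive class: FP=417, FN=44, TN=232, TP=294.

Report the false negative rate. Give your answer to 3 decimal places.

FNR = FN/(FN+TP) = 44/(44+294) = 0.130

0.130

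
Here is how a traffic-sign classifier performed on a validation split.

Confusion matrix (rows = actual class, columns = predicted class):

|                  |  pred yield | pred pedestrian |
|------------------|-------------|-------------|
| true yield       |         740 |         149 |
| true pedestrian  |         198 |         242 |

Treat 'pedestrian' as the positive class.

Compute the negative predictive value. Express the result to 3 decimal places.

0.789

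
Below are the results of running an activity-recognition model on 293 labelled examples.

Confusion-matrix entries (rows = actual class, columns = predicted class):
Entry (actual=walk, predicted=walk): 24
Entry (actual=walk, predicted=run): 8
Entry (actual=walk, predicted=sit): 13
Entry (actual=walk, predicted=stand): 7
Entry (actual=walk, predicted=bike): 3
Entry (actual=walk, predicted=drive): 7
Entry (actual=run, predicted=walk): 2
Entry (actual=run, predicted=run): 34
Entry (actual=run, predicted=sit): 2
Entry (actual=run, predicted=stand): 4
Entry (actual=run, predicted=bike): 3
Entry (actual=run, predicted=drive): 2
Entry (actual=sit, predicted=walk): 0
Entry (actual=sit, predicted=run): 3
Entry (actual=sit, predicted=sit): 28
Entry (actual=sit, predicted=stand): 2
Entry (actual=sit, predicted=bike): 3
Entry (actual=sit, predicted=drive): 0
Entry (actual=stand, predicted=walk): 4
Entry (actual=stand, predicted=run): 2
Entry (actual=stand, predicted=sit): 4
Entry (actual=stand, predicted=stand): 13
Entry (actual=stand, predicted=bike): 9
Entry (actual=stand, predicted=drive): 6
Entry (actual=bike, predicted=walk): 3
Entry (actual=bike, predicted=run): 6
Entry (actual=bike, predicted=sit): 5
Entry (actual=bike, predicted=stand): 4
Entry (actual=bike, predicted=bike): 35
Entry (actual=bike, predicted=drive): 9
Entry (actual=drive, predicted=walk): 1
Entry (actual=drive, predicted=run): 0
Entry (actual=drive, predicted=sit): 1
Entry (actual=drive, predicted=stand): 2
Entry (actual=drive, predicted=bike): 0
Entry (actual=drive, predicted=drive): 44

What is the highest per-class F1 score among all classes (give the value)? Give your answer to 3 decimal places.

0.759

Per-class F1 score (2·TP/(2·TP+FP+FN)):
  walk: TP=24, FP=2+0+4+3+1=10, FN=8+13+7+3+7=38 → 48/96 = 0.5000
  run: TP=34, FP=8+3+2+6+0=19, FN=2+2+4+3+2=13 → 68/100 = 0.6800
  sit: TP=28, FP=13+2+4+5+1=25, FN=0+3+2+3+0=8 → 56/89 = 0.6292
  stand: TP=13, FP=7+4+2+4+2=19, FN=4+2+4+9+6=25 → 26/70 = 0.3714
  bike: TP=35, FP=3+3+3+9+0=18, FN=3+6+5+4+9=27 → 70/115 = 0.6087
  drive: TP=44, FP=7+2+0+6+9=24, FN=1+0+1+2+0=4 → 88/116 = 0.7586
Highest is class 'drive' with F1 score = 0.759.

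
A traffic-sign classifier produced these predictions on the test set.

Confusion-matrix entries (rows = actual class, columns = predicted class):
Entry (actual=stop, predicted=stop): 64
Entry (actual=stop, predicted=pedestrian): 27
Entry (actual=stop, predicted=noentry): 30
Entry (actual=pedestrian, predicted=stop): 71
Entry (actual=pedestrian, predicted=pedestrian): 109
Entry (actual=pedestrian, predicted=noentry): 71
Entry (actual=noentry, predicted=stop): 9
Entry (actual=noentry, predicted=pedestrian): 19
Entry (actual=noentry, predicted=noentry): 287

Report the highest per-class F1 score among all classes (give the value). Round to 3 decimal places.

Per-class F1 score (2·TP/(2·TP+FP+FN)):
  stop: TP=64, FP=71+9=80, FN=27+30=57 → 128/265 = 0.4830
  pedestrian: TP=109, FP=27+19=46, FN=71+71=142 → 218/406 = 0.5369
  noentry: TP=287, FP=30+71=101, FN=9+19=28 → 574/703 = 0.8165
Highest is class 'noentry' with F1 score = 0.817.

0.817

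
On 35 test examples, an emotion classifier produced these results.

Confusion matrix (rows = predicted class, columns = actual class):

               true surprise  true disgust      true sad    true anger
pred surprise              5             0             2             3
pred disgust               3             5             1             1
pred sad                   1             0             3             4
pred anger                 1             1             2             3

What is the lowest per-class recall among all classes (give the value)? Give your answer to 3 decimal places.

0.273

Per-class recall (TP/(TP+FN)):
  surprise: TP=5, FN=3+1+1=5 → 5/10 = 0.5000
  disgust: TP=5, FN=0+0+1=1 → 5/6 = 0.8333
  sad: TP=3, FN=2+1+2=5 → 3/8 = 0.3750
  anger: TP=3, FN=3+1+4=8 → 3/11 = 0.2727
Lowest is class 'anger' with recall = 0.273.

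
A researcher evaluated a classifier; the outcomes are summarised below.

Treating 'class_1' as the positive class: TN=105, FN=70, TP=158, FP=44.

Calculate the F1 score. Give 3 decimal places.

0.735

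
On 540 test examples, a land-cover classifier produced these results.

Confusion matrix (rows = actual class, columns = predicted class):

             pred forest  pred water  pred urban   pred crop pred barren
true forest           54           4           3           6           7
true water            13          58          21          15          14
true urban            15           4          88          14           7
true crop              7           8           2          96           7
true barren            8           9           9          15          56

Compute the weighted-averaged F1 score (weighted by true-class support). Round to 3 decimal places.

Per-class F1 score (2·TP/(2·TP+FP+FN)):
  forest: TP=54, FP=13+15+7+8=43, FN=4+3+6+7=20 → 108/171 = 0.6316
  water: TP=58, FP=4+4+8+9=25, FN=13+21+15+14=63 → 116/204 = 0.5686
  urban: TP=88, FP=3+21+2+9=35, FN=15+4+14+7=40 → 176/251 = 0.7012
  crop: TP=96, FP=6+15+14+15=50, FN=7+8+2+7=24 → 192/266 = 0.7218
  barren: TP=56, FP=7+14+7+7=35, FN=8+9+9+15=41 → 112/188 = 0.5957
Weighted-F1 score = Σ (supportᵢ/N)·F1 scoreᵢ with N=540: (74/540)·0.6316 + (121/540)·0.5686 + (128/540)·0.7012 + (120/540)·0.7218 + (97/540)·0.5957 = 0.648

0.648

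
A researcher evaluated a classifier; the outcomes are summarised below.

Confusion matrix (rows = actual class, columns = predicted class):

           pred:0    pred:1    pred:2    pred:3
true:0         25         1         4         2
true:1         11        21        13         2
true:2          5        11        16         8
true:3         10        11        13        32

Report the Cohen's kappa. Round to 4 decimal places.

0.3470

Observed agreement pₒ = trace/N = 94/185 = 0.50811
Expected agreement pₑ = Σ (rowᵢ·colᵢ)/N² = (32·51 + 47·44 + 40·46 + 66·44)/185² = 0.24672
κ = (pₒ − pₑ)/(1 − pₑ) = (0.50811 − 0.24672)/(1 − 0.24672) = 0.3470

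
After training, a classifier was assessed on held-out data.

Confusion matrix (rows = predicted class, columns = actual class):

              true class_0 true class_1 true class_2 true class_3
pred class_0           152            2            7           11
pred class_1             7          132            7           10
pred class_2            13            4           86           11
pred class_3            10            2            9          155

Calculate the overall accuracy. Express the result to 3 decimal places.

Accuracy = trace / total = (152+132+86+155=525) / 618 = 525/618 = 0.850

0.850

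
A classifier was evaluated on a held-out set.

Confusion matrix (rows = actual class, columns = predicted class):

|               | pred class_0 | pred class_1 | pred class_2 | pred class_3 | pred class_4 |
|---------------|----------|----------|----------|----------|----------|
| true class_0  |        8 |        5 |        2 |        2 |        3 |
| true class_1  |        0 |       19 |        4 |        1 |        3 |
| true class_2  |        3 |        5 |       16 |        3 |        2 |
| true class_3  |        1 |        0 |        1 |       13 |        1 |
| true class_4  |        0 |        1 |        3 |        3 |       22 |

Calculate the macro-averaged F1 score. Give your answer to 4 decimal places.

0.6332

Per-class F1 score (2·TP/(2·TP+FP+FN)):
  class_0: TP=8, FP=0+3+1+0=4, FN=5+2+2+3=12 → 16/32 = 0.50000
  class_1: TP=19, FP=5+5+0+1=11, FN=0+4+1+3=8 → 38/57 = 0.66667
  class_2: TP=16, FP=2+4+1+3=10, FN=3+5+3+2=13 → 32/55 = 0.58182
  class_3: TP=13, FP=2+1+3+3=9, FN=1+0+1+1=3 → 26/38 = 0.68421
  class_4: TP=22, FP=3+3+2+1=9, FN=0+1+3+3=7 → 44/60 = 0.73333
Macro-F1 score = mean = (0.50000 + 0.66667 + 0.58182 + 0.68421 + 0.73333) / 5 = 0.6332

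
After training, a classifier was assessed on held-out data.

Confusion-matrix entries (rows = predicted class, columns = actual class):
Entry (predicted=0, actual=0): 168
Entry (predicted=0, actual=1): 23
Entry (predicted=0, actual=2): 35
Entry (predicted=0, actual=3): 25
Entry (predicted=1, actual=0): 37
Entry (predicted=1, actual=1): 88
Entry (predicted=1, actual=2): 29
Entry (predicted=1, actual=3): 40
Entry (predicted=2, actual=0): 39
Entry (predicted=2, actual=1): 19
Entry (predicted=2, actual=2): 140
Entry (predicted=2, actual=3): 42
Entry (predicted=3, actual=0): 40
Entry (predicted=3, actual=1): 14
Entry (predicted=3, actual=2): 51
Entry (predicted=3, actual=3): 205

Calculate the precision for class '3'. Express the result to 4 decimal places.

0.6613

Treat '3' as positive and all other classes as negative.
precision = TP/(TP+FP).
3: TP=205, FP=40+14+51=105 → 205/310 = 0.66129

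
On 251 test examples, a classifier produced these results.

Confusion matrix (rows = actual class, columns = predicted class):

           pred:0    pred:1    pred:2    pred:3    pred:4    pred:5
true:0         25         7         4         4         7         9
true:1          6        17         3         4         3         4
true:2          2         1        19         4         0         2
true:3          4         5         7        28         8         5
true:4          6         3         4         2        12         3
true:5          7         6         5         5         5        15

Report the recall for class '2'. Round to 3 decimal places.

0.679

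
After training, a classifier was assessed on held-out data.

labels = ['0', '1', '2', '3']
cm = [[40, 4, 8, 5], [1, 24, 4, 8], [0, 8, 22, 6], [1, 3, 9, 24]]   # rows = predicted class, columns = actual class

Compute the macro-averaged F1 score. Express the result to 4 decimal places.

0.6492

Per-class F1 score (2·TP/(2·TP+FP+FN)):
  0: TP=40, FP=4+8+5=17, FN=1+0+1=2 → 80/99 = 0.80808
  1: TP=24, FP=1+4+8=13, FN=4+8+3=15 → 48/76 = 0.63158
  2: TP=22, FP=0+8+6=14, FN=8+4+9=21 → 44/79 = 0.55696
  3: TP=24, FP=1+3+9=13, FN=5+8+6=19 → 48/80 = 0.60000
Macro-F1 score = mean = (0.80808 + 0.63158 + 0.55696 + 0.60000) / 4 = 0.6492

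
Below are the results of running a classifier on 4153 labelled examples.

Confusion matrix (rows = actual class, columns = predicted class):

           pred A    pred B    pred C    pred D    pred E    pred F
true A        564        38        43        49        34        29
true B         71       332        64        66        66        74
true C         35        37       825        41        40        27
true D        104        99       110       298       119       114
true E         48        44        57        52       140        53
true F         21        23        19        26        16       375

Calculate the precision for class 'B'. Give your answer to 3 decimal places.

0.579

One-vs-rest for 'B': TP = diagonal; FP = other classes predicted 'B'; FN = 'B' predicted as other.
precision = TP/(TP+FP).
B: TP=332, FP=38+37+99+44+23=241 → 332/573 = 0.5794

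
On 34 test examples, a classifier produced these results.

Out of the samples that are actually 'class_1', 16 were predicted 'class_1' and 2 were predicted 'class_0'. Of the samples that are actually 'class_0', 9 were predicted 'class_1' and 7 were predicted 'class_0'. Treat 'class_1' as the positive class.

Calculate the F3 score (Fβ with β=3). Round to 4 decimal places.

Fβ = (1+β²)·TP / ((1+β²)·TP + β²·FN + FP), with β²=9
= 10·16 / (10·16 + 9·2 + 9) = 0.8556

0.8556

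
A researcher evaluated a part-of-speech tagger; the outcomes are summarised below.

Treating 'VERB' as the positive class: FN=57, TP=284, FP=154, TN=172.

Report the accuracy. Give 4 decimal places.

Accuracy = (TP+TN)/N = (284+172)/667 = 0.6837

0.6837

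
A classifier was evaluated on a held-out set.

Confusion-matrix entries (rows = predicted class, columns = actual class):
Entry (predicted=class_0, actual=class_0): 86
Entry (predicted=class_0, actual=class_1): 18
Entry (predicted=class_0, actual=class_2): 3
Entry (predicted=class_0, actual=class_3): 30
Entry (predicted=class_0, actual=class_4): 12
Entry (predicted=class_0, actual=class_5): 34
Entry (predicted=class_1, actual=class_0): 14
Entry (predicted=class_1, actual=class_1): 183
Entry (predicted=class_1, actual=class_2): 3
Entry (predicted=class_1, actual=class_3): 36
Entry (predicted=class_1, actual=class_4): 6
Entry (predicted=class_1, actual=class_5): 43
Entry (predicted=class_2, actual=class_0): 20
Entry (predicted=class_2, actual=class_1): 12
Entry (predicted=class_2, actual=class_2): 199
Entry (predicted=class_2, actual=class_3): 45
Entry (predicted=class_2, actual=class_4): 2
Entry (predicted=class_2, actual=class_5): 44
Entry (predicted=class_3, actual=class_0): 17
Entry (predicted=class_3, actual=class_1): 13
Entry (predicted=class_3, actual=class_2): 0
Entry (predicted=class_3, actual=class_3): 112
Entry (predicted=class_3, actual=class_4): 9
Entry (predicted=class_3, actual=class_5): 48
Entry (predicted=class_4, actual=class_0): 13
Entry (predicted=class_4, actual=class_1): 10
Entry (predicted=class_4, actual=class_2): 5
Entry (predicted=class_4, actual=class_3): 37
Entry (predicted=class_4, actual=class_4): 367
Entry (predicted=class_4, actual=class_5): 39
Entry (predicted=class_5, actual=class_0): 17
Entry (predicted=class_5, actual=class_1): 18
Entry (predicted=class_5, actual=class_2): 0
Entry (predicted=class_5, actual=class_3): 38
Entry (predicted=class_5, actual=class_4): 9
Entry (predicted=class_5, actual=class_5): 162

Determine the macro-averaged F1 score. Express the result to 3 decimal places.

0.622

Per-class F1 score (2·TP/(2·TP+FP+FN)):
  class_0: TP=86, FP=18+3+30+12+34=97, FN=14+20+17+13+17=81 → 172/350 = 0.4914
  class_1: TP=183, FP=14+3+36+6+43=102, FN=18+12+13+10+18=71 → 366/539 = 0.6790
  class_2: TP=199, FP=20+12+45+2+44=123, FN=3+3+0+5+0=11 → 398/532 = 0.7481
  class_3: TP=112, FP=17+13+0+9+48=87, FN=30+36+45+37+38=186 → 224/497 = 0.4507
  class_4: TP=367, FP=13+10+5+37+39=104, FN=12+6+2+9+9=38 → 734/876 = 0.8379
  class_5: TP=162, FP=17+18+0+38+9=82, FN=34+43+44+48+39=208 → 324/614 = 0.5277
Macro-F1 score = mean = (0.4914 + 0.6790 + 0.7481 + 0.4507 + 0.8379 + 0.5277) / 6 = 0.622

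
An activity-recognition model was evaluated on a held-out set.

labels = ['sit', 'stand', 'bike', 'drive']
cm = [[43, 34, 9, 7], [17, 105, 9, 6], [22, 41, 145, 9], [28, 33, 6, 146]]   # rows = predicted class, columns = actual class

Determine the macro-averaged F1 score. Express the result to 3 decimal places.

0.635

Per-class F1 score (2·TP/(2·TP+FP+FN)):
  sit: TP=43, FP=34+9+7=50, FN=17+22+28=67 → 86/203 = 0.4236
  stand: TP=105, FP=17+9+6=32, FN=34+41+33=108 → 210/350 = 0.6000
  bike: TP=145, FP=22+41+9=72, FN=9+9+6=24 → 290/386 = 0.7513
  drive: TP=146, FP=28+33+6=67, FN=7+6+9=22 → 292/381 = 0.7664
Macro-F1 score = mean = (0.4236 + 0.6000 + 0.7513 + 0.7664) / 4 = 0.635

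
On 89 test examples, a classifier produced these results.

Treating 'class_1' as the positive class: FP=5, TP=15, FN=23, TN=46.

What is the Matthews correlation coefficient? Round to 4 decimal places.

0.3516

MCC = (TP·TN − FP·FN) / √((TP+FP)(TP+FN)(TN+FP)(TN+FN))
Numerator = 15·46 − 5·23 = 575
Denominator = √(20·38·51·69) = √2674440 = 1635.3715
MCC = 575 / 1635.3715 = 0.3516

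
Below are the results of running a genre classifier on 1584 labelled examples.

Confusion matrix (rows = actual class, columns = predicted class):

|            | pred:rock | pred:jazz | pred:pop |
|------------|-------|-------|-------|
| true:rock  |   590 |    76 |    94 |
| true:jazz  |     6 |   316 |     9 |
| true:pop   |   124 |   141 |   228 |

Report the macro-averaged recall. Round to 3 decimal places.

Per-class recall (TP/(TP+FN)):
  rock: TP=590, FN=76+94=170 → 590/760 = 0.7763
  jazz: TP=316, FN=6+9=15 → 316/331 = 0.9547
  pop: TP=228, FN=124+141=265 → 228/493 = 0.4625
Macro-recall = mean = (0.7763 + 0.9547 + 0.4625) / 3 = 0.731

0.731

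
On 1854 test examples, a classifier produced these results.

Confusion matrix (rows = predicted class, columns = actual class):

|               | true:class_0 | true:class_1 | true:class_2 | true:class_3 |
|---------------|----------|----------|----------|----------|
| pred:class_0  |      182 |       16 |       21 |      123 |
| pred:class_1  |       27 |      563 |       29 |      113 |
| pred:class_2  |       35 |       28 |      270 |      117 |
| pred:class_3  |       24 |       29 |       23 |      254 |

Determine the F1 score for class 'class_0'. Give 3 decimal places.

Take TP from the diagonal, FP from the rest of the 'class_0' prediction marginal, FN from the rest of the 'class_0' actual marginal.
F1 score = 2·TP/(2·TP+FP+FN).
class_0: TP=182, FP=16+21+123=160, FN=27+35+24=86 → 364/610 = 0.5967

0.597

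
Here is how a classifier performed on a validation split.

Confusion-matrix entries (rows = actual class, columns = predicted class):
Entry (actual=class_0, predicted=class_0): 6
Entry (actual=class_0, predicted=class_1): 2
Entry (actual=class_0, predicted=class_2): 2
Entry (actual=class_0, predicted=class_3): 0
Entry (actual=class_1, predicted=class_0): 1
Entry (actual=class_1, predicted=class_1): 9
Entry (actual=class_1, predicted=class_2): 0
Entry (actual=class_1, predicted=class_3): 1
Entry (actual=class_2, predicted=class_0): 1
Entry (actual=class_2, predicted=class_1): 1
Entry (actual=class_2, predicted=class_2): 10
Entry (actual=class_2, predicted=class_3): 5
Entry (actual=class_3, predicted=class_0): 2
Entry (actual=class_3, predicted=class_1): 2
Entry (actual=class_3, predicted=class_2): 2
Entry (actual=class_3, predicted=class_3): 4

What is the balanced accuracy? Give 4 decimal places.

Balanced accuracy = mean of per-class recall.
  class_0: recall = 6/10 = 0.60000
  class_1: recall = 9/11 = 0.81818
  class_2: recall = 10/17 = 0.58824
  class_3: recall = 4/10 = 0.40000
Mean = (0.60000 + 0.81818 + 0.58824 + 0.40000) / 4 = 0.6016

0.6016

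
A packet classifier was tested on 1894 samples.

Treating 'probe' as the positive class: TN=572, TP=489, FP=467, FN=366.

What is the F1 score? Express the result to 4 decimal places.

0.5400

Precision = TP/(TP+FP) = 489/956 = 0.5115
Recall = TP/(TP+FN) = 489/855 = 0.5719
F1 = 2·TP/(2·TP+FP+FN) = 978/1811 = 0.5400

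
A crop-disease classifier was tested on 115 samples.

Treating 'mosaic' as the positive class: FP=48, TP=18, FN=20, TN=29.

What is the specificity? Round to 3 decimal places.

Specificity = TN/(TN+FP) = 29/(29+48) = 0.377

0.377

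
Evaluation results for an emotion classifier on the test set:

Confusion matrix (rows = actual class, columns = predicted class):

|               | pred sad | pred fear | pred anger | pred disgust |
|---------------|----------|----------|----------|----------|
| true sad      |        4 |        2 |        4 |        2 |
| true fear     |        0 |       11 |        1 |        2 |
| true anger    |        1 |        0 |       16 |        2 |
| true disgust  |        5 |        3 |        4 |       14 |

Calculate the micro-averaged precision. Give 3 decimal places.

0.634

Micro-averaging pools counts across classes: ΣTP=45, ΣFP=26, ΣFN=26.
Micro-precision = TP/(TP+FP) on pooled counts = 0.634 (equals overall accuracy in single-label multiclass).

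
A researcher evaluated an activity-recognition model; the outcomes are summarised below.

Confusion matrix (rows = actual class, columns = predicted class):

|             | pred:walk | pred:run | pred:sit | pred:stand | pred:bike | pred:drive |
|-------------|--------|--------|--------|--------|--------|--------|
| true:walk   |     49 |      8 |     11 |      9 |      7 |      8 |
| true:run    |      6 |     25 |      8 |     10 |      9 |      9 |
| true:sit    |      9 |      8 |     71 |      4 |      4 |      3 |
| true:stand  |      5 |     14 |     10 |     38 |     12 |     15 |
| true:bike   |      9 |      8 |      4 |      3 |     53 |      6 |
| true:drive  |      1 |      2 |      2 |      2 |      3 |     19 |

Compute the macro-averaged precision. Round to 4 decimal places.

Per-class precision (TP/(TP+FP)):
  walk: TP=49, FP=6+9+5+9+1=30 → 49/79 = 0.62025
  run: TP=25, FP=8+8+14+8+2=40 → 25/65 = 0.38462
  sit: TP=71, FP=11+8+10+4+2=35 → 71/106 = 0.66981
  stand: TP=38, FP=9+10+4+3+2=28 → 38/66 = 0.57576
  bike: TP=53, FP=7+9+4+12+3=35 → 53/88 = 0.60227
  drive: TP=19, FP=8+9+3+15+6=41 → 19/60 = 0.31667
Macro-precision = mean = (0.62025 + 0.38462 + 0.66981 + 0.57576 + 0.60227 + 0.31667) / 6 = 0.5282

0.5282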